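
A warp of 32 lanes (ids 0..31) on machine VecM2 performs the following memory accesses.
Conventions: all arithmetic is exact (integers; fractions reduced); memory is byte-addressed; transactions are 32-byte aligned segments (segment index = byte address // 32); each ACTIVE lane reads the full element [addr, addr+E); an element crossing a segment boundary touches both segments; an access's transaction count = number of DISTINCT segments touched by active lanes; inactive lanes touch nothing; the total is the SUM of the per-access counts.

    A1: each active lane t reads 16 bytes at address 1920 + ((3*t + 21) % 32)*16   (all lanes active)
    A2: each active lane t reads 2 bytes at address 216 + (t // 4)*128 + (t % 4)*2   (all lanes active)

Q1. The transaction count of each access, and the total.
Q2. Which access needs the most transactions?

A1: 16 transactions
A2: 8 transactions

Answer: 16,8; total 24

Answer: A1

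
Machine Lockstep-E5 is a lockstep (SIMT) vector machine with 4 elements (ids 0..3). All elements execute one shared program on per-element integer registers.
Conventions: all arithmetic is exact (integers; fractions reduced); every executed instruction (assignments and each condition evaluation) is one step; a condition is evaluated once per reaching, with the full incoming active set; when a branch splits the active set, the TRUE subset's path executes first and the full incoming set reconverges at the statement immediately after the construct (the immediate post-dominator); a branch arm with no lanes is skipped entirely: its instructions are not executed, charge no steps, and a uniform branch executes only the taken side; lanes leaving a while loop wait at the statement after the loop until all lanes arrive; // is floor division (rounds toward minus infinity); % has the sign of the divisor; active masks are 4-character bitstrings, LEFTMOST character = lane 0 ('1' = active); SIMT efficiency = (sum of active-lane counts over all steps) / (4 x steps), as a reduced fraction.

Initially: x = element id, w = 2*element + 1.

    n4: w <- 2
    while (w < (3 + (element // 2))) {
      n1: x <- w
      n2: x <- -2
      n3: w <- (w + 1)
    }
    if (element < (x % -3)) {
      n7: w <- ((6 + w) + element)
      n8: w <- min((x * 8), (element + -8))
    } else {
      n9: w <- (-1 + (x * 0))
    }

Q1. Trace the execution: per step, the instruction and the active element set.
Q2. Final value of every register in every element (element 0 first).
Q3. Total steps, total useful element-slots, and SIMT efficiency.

step 0: w <- 2                       1111
step 1: eval (w < (3 + (element // 2))) 1111
step 2: x <- w                       1111
step 3: x <- -2                      1111
step 4: w <- (w + 1)                 1111
step 5: eval (w < (3 + (element // 2))) 1111
step 6: x <- w                       0011
step 7: x <- -2                      0011
step 8: w <- (w + 1)                 0011
step 9: eval (w < (3 + (element // 2))) 0011
step 10: eval (element < (x % -3))    1111
step 11: w <- (-1 + (x * 0))          1111

Answer: 12 steps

x: -2,-2,-2,-2
w: -1,-1,-1,-1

steps = 12; useful = 40; efficiency = 40/48 = 5/6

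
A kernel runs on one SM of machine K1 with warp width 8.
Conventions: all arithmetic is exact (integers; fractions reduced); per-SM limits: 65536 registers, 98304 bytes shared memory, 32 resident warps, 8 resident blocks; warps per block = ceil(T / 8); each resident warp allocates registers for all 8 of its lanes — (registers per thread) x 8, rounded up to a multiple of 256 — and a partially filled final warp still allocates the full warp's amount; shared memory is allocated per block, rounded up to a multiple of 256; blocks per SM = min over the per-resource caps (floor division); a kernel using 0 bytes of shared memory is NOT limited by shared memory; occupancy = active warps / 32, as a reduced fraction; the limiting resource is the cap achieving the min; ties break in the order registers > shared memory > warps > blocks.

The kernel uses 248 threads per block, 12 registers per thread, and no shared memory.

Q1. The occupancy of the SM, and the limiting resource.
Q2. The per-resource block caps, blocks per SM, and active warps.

Answer: occupancy 31/32, limited by warps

registers: 8 blocks
shared memory: no limit (kernel uses none)
warps: 1 block
blocks: 8 blocks

Answer: 1 block, 31 active warps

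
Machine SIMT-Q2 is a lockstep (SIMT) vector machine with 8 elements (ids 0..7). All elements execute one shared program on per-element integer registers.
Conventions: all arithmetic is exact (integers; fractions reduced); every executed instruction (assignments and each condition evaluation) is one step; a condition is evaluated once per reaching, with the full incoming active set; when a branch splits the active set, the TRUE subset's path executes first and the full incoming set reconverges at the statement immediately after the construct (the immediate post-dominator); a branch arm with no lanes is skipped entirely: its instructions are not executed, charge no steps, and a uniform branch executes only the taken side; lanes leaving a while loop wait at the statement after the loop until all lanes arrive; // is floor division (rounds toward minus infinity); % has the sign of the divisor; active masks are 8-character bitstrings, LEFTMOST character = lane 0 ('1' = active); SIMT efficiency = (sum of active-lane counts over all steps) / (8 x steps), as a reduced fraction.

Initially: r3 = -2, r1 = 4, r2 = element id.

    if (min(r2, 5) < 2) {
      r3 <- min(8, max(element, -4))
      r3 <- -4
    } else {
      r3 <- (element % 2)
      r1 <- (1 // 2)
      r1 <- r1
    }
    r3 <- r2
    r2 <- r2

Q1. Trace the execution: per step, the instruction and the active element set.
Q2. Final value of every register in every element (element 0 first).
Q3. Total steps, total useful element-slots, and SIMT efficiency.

step 0: eval (min(r2, 5) < 2)        11111111
step 1: r3 <- min(8, max(element, -4)) 11000000
step 2: r3 <- -4                     11000000
step 3: r3 <- (element % 2)          00111111
step 4: r1 <- (1 // 2)               00111111
step 5: r1 <- r1                     00111111
step 6: r3 <- r2                     11111111
step 7: r2 <- r2                     11111111

Answer: 8 steps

r3: 0,1,2,3,4,5,6,7
r1: 4,4,0,0,0,0,0,0
r2: 0,1,2,3,4,5,6,7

steps = 8; useful = 46; efficiency = 46/64 = 23/32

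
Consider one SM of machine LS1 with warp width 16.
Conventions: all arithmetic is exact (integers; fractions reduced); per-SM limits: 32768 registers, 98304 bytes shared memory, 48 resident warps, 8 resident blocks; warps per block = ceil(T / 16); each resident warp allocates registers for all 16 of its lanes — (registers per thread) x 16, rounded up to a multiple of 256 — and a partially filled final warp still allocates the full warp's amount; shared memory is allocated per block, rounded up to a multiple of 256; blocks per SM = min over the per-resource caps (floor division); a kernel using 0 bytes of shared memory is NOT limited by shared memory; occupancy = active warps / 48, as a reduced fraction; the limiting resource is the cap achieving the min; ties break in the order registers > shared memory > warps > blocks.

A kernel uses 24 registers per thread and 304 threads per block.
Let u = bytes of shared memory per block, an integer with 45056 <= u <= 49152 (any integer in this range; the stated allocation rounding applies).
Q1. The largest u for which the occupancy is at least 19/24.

Answer: u = 49152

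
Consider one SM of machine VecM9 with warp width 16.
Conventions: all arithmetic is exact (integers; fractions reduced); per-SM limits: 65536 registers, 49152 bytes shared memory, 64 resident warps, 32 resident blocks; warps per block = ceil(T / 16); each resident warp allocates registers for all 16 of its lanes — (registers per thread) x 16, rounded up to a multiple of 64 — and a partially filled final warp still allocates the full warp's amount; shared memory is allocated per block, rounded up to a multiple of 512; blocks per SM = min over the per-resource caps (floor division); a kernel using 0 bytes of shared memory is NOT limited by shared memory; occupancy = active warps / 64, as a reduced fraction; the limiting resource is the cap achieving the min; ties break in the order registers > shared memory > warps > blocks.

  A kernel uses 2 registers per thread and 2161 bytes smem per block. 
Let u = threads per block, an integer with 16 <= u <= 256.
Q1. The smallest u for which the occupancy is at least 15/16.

Answer: u = 49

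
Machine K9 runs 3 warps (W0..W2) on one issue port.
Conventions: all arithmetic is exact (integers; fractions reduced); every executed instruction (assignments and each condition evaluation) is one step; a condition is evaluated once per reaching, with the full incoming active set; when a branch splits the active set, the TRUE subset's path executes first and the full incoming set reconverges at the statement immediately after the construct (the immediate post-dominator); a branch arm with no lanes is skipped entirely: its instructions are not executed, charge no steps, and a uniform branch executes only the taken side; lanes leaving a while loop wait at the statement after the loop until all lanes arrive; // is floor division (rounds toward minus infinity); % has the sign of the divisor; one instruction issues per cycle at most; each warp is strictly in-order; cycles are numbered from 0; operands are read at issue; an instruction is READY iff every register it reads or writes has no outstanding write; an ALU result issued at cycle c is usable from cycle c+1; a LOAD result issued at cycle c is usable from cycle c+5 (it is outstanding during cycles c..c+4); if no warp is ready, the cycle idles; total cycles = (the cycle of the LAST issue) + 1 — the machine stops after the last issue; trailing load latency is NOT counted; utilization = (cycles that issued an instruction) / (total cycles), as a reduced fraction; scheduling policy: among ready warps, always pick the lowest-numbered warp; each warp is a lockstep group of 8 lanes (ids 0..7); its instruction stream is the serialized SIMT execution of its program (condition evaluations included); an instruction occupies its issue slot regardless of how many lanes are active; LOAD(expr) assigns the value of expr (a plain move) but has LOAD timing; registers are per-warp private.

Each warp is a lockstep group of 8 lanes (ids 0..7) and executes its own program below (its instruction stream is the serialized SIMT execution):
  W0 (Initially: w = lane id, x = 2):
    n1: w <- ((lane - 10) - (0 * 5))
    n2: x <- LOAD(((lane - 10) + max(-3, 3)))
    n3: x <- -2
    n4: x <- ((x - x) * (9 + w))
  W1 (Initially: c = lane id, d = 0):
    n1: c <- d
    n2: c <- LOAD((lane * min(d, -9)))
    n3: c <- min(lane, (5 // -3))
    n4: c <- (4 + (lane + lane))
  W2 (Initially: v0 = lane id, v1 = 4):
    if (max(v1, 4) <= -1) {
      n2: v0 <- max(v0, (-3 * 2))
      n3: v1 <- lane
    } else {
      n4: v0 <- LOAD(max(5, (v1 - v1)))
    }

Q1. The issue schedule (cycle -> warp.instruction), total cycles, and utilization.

cycle 0: W0.I0
cycle 1: W0.I1
cycle 2: W1.I0
cycle 3: W1.I1
cycle 4: W2.I0
cycle 5: W2.I1
cycle 6: W0.I2
cycle 7: W0.I3
cycle 8: W1.I2
cycle 9: W1.I3

Answer: 10 cycles, utilization 1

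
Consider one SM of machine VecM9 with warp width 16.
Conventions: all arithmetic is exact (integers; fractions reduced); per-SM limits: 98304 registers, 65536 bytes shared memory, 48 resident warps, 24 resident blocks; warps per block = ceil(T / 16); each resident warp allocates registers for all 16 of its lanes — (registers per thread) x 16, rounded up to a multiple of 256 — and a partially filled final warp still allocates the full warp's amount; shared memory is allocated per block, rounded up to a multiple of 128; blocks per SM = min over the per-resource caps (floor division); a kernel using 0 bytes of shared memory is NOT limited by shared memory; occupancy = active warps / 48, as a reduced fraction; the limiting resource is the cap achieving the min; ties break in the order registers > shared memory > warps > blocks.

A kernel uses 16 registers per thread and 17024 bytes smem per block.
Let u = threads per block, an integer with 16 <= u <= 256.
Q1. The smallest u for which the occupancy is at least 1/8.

Answer: u = 17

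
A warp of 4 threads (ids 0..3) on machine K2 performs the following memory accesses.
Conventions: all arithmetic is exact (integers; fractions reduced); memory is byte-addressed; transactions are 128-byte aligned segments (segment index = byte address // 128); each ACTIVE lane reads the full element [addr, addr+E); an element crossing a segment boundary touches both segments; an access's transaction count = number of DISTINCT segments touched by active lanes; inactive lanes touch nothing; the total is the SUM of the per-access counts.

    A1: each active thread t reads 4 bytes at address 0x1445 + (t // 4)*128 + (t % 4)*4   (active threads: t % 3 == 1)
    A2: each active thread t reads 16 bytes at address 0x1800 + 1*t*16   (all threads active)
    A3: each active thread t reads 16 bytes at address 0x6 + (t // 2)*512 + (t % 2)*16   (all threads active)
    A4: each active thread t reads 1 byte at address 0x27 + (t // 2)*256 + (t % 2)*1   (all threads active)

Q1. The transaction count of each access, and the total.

A1: 1 transaction
A2: 1 transaction
A3: 2 transactions
A4: 2 transactions

Answer: 1,1,2,2; total 6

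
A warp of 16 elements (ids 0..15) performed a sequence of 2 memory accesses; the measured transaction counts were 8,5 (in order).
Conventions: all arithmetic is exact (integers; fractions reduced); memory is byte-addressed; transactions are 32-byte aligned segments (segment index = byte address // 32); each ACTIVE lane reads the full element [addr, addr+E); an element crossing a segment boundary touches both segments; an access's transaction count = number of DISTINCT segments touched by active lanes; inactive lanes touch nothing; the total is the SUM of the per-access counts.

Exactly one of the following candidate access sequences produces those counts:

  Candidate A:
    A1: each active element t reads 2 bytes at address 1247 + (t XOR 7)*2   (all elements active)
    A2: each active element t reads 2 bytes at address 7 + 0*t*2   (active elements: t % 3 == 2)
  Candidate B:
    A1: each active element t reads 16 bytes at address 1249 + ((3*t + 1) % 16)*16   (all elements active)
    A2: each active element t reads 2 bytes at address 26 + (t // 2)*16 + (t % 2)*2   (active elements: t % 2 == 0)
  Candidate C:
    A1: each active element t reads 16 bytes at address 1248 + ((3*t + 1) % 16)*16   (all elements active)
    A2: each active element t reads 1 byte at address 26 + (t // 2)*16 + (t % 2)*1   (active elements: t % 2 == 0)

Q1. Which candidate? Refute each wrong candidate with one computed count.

A: A1 gives 2 transactions, not 8
B: A1 gives 9 transactions, not 8
C: all counts match (8,5)

Answer: C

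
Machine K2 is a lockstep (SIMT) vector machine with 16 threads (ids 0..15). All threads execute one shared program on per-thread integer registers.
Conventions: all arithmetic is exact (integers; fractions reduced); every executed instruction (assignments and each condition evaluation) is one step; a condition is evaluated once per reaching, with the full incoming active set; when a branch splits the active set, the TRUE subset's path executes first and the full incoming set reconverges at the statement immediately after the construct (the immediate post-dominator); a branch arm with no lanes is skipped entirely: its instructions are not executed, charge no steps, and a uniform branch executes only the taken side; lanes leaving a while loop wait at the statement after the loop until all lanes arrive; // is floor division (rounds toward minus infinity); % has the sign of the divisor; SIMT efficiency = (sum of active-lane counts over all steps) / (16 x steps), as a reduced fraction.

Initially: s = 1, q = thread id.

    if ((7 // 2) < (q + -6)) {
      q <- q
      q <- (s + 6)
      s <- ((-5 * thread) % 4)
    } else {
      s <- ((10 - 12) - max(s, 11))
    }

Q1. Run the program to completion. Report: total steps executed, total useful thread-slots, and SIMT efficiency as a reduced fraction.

Answer: 5 steps, 44 useful, 11/20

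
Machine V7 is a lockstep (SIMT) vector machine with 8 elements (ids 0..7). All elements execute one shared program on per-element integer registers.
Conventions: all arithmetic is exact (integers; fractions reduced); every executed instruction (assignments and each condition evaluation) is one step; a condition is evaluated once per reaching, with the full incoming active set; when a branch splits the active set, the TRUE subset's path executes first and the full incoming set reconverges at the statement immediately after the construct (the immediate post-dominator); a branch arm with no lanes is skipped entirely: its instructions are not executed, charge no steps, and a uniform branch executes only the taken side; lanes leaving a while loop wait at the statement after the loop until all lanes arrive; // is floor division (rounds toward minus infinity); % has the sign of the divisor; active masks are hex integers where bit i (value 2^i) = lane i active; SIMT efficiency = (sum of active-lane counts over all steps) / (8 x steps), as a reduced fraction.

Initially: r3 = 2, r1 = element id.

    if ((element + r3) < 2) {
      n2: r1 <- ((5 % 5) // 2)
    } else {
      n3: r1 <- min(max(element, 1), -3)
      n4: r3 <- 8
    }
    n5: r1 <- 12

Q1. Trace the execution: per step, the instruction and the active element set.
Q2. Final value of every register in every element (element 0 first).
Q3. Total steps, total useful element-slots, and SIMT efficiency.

step 0: eval ((element + r3) < 2)    0xff
step 1: r1 <- min(max(element, 1), -3) 0xff
step 2: r3 <- 8                      0xff
step 3: r1 <- 12                     0xff

Answer: 4 steps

r3: 8,8,8,8,8,8,8,8
r1: 12,12,12,12,12,12,12,12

steps = 4; useful = 32; efficiency = 32/32 = 1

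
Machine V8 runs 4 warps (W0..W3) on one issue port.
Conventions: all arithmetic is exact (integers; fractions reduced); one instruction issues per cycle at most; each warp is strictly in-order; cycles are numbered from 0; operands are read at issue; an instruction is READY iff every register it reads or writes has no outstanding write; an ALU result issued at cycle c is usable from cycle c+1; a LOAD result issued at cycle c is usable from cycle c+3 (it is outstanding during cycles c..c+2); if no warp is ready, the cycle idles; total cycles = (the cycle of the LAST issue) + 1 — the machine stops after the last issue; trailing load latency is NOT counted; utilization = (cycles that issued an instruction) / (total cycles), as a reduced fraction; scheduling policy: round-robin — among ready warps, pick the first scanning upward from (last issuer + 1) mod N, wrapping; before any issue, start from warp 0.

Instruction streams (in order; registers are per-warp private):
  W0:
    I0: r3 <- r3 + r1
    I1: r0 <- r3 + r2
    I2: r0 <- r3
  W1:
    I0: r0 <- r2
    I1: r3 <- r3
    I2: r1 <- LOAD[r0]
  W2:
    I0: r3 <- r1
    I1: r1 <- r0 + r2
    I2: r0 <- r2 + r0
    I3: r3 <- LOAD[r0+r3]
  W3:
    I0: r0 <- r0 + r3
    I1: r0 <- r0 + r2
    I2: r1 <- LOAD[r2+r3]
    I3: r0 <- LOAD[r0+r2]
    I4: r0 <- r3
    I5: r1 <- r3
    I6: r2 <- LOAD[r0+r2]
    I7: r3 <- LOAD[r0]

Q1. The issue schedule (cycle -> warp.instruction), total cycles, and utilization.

cycle 0: W0.I0
cycle 1: W1.I0
cycle 2: W2.I0
cycle 3: W3.I0
cycle 4: W0.I1
cycle 5: W1.I1
cycle 6: W2.I1
cycle 7: W3.I1
cycle 8: W0.I2
cycle 9: W1.I2
cycle 10: W2.I2
cycle 11: W3.I2
cycle 12: W2.I3
cycle 13: W3.I3
cycle 14: idle
cycle 15: idle
cycle 16: W3.I4
cycle 17: W3.I5
cycle 18: W3.I6
cycle 19: W3.I7

Answer: 20 cycles, utilization 9/10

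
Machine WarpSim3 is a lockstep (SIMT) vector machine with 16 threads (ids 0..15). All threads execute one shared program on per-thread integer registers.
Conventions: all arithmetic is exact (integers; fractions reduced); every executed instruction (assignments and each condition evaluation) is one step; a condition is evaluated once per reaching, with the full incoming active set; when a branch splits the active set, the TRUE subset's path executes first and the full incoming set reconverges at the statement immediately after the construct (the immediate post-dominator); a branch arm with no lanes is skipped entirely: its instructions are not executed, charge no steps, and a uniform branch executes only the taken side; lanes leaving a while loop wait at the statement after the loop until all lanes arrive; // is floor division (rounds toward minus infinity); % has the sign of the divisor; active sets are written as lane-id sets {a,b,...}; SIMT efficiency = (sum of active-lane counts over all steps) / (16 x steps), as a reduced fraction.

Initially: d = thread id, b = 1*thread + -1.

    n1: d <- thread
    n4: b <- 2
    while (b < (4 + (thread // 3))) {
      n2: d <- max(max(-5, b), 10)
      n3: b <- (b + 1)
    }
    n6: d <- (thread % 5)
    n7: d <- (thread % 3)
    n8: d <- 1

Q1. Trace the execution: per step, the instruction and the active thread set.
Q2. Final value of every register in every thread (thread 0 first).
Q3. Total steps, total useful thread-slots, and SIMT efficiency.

step 0: d <- thread                  {0,1,2,3,4,5,6,7,8,9,10,11,12,13,14,15}
step 1: b <- 2                       {0,1,2,3,4,5,6,7,8,9,10,11,12,13,14,15}
step 2: eval (b < (4 + (thread // 3))) {0,1,2,3,4,5,6,7,8,9,10,11,12,13,14,15}
step 3: d <- max(max(-5, b), 10)     {0,1,2,3,4,5,6,7,8,9,10,11,12,13,14,15}
step 4: b <- (b + 1)                 {0,1,2,3,4,5,6,7,8,9,10,11,12,13,14,15}
step 5: eval (b < (4 + (thread // 3))) {0,1,2,3,4,5,6,7,8,9,10,11,12,13,14,15}
step 6: d <- max(max(-5, b), 10)     {0,1,2,3,4,5,6,7,8,9,10,11,12,13,14,15}
step 7: b <- (b + 1)                 {0,1,2,3,4,5,6,7,8,9,10,11,12,13,14,15}
step 8: eval (b < (4 + (thread // 3))) {0,1,2,3,4,5,6,7,8,9,10,11,12,13,14,15}
step 9: d <- max(max(-5, b), 10)     {3,4,5,6,7,8,9,10,11,12,13,14,15}
step 10: b <- (b + 1)                 {3,4,5,6,7,8,9,10,11,12,13,14,15}
step 11: eval (b < (4 + (thread // 3))) {3,4,5,6,7,8,9,10,11,12,13,14,15}
step 12: d <- max(max(-5, b), 10)     {6,7,8,9,10,11,12,13,14,15}
step 13: b <- (b + 1)                 {6,7,8,9,10,11,12,13,14,15}
step 14: eval (b < (4 + (thread // 3))) {6,7,8,9,10,11,12,13,14,15}
step 15: d <- max(max(-5, b), 10)     {9,10,11,12,13,14,15}
step 16: b <- (b + 1)                 {9,10,11,12,13,14,15}
step 17: eval (b < (4 + (thread // 3))) {9,10,11,12,13,14,15}
step 18: d <- max(max(-5, b), 10)     {12,13,14,15}
step 19: b <- (b + 1)                 {12,13,14,15}
step 20: eval (b < (4 + (thread // 3))) {12,13,14,15}
step 21: d <- max(max(-5, b), 10)     {15}
step 22: b <- (b + 1)                 {15}
step 23: eval (b < (4 + (thread // 3))) {15}
step 24: d <- (thread % 5)            {0,1,2,3,4,5,6,7,8,9,10,11,12,13,14,15}
step 25: d <- (thread % 3)            {0,1,2,3,4,5,6,7,8,9,10,11,12,13,14,15}
step 26: d <- 1                       {0,1,2,3,4,5,6,7,8,9,10,11,12,13,14,15}

Answer: 27 steps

d: 1,1,1,1,1,1,1,1,1,1,1,1,1,1,1,1
b: 4,4,4,5,5,5,6,6,6,7,7,7,8,8,8,9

steps = 27; useful = 297; efficiency = 297/432 = 11/16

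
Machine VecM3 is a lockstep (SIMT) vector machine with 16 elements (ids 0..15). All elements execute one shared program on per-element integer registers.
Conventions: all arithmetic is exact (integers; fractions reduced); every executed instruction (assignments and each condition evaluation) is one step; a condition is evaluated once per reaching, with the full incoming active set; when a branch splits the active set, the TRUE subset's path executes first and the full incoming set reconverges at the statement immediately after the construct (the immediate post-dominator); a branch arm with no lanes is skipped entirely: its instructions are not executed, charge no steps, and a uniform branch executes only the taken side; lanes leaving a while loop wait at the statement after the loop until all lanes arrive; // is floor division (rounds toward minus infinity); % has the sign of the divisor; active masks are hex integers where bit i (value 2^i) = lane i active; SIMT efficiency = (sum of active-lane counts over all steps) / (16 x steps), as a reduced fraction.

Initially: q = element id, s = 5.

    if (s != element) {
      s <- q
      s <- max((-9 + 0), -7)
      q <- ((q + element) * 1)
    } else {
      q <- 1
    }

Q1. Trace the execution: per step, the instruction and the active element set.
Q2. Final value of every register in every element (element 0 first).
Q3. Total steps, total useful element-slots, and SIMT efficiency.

step 0: eval (s != element)          0xffff
step 1: s <- q                       0xffdf
step 2: s <- max((-9 + 0), -7)       0xffdf
step 3: q <- ((q + element) * 1)     0xffdf
step 4: q <- 1                       0x0020

Answer: 5 steps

q: 0,2,4,6,8,1,12,14,16,18,20,22,24,26,28,30
s: -7,-7,-7,-7,-7,5,-7,-7,-7,-7,-7,-7,-7,-7,-7,-7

steps = 5; useful = 62; efficiency = 62/80 = 31/40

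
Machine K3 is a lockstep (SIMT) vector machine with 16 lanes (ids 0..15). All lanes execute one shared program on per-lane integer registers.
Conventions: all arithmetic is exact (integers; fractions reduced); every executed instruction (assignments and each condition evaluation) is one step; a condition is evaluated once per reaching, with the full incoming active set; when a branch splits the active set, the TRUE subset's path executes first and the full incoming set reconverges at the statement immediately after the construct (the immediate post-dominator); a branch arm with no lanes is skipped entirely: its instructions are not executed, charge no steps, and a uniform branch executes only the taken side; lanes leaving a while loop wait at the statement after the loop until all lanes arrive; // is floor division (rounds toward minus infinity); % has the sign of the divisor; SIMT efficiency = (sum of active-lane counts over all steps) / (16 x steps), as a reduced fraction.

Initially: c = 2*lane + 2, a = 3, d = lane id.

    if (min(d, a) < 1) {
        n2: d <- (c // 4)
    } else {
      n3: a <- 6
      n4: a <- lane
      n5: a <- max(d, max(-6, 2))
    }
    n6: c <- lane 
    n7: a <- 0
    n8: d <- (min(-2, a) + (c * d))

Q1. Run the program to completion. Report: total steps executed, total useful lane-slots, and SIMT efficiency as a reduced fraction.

Answer: 8 steps, 110 useful, 55/64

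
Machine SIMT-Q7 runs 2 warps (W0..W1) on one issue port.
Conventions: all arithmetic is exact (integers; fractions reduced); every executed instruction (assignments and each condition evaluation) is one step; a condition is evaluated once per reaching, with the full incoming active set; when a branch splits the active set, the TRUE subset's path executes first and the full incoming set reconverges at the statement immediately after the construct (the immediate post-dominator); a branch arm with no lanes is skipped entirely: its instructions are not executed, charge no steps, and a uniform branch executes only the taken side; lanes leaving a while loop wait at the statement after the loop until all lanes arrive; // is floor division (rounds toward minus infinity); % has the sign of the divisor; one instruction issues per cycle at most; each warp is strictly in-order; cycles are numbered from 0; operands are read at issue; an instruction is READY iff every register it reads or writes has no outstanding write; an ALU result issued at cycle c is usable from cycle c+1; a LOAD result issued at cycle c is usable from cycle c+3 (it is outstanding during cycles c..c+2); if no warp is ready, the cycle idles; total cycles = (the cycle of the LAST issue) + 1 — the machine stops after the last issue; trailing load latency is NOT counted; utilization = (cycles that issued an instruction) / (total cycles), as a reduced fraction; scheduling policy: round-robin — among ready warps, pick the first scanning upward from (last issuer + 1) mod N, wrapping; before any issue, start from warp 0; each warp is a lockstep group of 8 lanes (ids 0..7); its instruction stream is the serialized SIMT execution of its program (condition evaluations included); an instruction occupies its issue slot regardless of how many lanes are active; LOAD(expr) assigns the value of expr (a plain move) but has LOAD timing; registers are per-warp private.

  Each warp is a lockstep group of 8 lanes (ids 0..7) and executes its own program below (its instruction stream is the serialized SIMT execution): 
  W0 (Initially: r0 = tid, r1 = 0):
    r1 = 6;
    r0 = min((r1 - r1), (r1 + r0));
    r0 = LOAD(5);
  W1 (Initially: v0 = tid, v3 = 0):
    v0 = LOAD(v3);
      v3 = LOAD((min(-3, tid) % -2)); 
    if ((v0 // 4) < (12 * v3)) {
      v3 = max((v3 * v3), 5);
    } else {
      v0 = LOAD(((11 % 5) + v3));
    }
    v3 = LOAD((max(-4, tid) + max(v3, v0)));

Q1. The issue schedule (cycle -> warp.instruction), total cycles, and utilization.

cycle 0: W0.I0
cycle 1: W1.I0
cycle 2: W0.I1
cycle 3: W1.I1
cycle 4: W0.I2
cycle 5: idle
cycle 6: W1.I2
cycle 7: W1.I3
cycle 8: idle
cycle 9: idle
cycle 10: W1.I4

Answer: 11 cycles, utilization 8/11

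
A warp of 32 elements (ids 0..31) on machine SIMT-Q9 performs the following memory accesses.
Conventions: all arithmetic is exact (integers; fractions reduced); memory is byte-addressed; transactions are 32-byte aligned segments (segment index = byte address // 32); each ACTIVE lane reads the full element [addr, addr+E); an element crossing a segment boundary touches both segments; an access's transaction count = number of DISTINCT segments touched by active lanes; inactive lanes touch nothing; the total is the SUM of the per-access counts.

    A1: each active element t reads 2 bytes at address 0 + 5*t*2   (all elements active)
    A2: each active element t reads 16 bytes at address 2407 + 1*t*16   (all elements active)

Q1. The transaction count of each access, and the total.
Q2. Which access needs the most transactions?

A1: 10 transactions
A2: 17 transactions

Answer: 10,17; total 27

Answer: A2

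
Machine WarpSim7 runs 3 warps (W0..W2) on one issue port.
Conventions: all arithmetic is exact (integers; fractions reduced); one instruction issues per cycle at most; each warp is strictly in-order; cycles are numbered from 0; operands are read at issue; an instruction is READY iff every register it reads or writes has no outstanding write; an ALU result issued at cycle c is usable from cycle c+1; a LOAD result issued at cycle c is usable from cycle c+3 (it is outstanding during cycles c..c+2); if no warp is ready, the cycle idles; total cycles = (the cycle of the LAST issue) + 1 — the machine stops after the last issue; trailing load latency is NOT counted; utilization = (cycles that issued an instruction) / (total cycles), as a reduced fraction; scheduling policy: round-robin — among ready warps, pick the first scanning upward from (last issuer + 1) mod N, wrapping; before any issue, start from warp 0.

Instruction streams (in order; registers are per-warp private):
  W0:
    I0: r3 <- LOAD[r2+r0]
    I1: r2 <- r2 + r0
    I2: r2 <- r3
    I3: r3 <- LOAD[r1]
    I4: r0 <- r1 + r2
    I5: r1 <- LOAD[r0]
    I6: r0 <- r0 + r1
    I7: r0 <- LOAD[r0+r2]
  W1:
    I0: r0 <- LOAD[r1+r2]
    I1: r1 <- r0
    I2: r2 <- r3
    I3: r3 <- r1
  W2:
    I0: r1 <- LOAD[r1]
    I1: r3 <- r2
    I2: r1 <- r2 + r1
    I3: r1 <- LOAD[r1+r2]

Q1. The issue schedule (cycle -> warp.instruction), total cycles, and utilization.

cycle 0: W0.I0
cycle 1: W1.I0
cycle 2: W2.I0
cycle 3: W0.I1
cycle 4: W1.I1
cycle 5: W2.I1
cycle 6: W0.I2
cycle 7: W1.I2
cycle 8: W2.I2
cycle 9: W0.I3
cycle 10: W1.I3
cycle 11: W2.I3
cycle 12: W0.I4
cycle 13: W0.I5
cycle 14: idle
cycle 15: idle
cycle 16: W0.I6
cycle 17: W0.I7

Answer: 18 cycles, utilization 8/9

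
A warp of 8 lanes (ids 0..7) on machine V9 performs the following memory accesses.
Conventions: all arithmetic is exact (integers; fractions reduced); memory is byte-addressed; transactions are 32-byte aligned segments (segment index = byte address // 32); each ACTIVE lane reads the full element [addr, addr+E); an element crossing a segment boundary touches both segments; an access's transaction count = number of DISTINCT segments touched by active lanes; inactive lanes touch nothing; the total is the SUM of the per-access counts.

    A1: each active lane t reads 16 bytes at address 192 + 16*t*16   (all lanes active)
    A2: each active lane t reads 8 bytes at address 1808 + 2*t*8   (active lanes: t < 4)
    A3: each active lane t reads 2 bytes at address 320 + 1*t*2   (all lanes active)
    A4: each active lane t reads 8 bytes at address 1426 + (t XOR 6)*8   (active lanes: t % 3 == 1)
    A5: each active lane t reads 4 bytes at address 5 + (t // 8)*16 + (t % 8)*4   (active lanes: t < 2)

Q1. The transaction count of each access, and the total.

A1: 8 transactions
A2: 3 transactions
A3: 1 transaction
A4: 3 transactions
A5: 1 transaction

Answer: 8,3,1,3,1; total 16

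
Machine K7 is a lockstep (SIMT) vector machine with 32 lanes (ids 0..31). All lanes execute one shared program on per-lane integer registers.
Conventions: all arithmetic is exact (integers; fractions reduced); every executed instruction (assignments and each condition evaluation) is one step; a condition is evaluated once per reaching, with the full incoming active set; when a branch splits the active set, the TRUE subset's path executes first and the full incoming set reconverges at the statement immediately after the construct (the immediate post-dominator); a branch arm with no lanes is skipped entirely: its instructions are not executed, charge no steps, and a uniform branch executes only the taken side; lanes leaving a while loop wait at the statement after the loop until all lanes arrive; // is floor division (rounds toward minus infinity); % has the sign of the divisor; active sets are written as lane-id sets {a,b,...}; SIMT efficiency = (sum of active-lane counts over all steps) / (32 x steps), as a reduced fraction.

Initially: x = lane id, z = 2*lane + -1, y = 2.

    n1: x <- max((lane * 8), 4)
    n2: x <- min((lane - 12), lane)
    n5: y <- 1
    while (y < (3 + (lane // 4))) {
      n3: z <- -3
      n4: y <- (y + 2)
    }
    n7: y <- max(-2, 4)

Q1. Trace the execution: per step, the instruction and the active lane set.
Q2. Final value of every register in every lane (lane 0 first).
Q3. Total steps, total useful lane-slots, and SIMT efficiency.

step 0: x <- max((lane * 8), 4)      {0,1,2,3,4,5,6,7,8,9,10,11,12,13,14,15,16,17,18,19,20,21,22,23,24,25,26,27,28,29,30,31}
step 1: x <- min((lane - 12), lane)  {0,1,2,3,4,5,6,7,8,9,10,11,12,13,14,15,16,17,18,19,20,21,22,23,24,25,26,27,28,29,30,31}
step 2: y <- 1                       {0,1,2,3,4,5,6,7,8,9,10,11,12,13,14,15,16,17,18,19,20,21,22,23,24,25,26,27,28,29,30,31}
step 3: eval (y < (3 + (lane // 4))) {0,1,2,3,4,5,6,7,8,9,10,11,12,13,14,15,16,17,18,19,20,21,22,23,24,25,26,27,28,29,30,31}
step 4: z <- -3                      {0,1,2,3,4,5,6,7,8,9,10,11,12,13,14,15,16,17,18,19,20,21,22,23,24,25,26,27,28,29,30,31}
step 5: y <- (y + 2)                 {0,1,2,3,4,5,6,7,8,9,10,11,12,13,14,15,16,17,18,19,20,21,22,23,24,25,26,27,28,29,30,31}
step 6: eval (y < (3 + (lane // 4))) {0,1,2,3,4,5,6,7,8,9,10,11,12,13,14,15,16,17,18,19,20,21,22,23,24,25,26,27,28,29,30,31}
step 7: z <- -3                      {4,5,6,7,8,9,10,11,12,13,14,15,16,17,18,19,20,21,22,23,24,25,26,27,28,29,30,31}
step 8: y <- (y + 2)                 {4,5,6,7,8,9,10,11,12,13,14,15,16,17,18,19,20,21,22,23,24,25,26,27,28,29,30,31}
step 9: eval (y < (3 + (lane // 4))) {4,5,6,7,8,9,10,11,12,13,14,15,16,17,18,19,20,21,22,23,24,25,26,27,28,29,30,31}
step 10: z <- -3                      {12,13,14,15,16,17,18,19,20,21,22,23,24,25,26,27,28,29,30,31}
step 11: y <- (y + 2)                 {12,13,14,15,16,17,18,19,20,21,22,23,24,25,26,27,28,29,30,31}
step 12: eval (y < (3 + (lane // 4))) {12,13,14,15,16,17,18,19,20,21,22,23,24,25,26,27,28,29,30,31}
step 13: z <- -3                      {20,21,22,23,24,25,26,27,28,29,30,31}
step 14: y <- (y + 2)                 {20,21,22,23,24,25,26,27,28,29,30,31}
step 15: eval (y < (3 + (lane // 4))) {20,21,22,23,24,25,26,27,28,29,30,31}
step 16: z <- -3                      {28,29,30,31}
step 17: y <- (y + 2)                 {28,29,30,31}
step 18: eval (y < (3 + (lane // 4))) {28,29,30,31}
step 19: y <- max(-2, 4)              {0,1,2,3,4,5,6,7,8,9,10,11,12,13,14,15,16,17,18,19,20,21,22,23,24,25,26,27,28,29,30,31}

Answer: 20 steps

x: -12,-11,-10,-9,-8,-7,-6,-5,-4,-3,-2,-1,0,1,2,3,4,5,6,7,8,9,10,11,12,13,14,15,16,17,18,19
z: -3,-3,-3,-3,-3,-3,-3,-3,-3,-3,-3,-3,-3,-3,-3,-3,-3,-3,-3,-3,-3,-3,-3,-3,-3,-3,-3,-3,-3,-3,-3,-3
y: 4,4,4,4,4,4,4,4,4,4,4,4,4,4,4,4,4,4,4,4,4,4,4,4,4,4,4,4,4,4,4,4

steps = 20; useful = 448; efficiency = 448/640 = 7/10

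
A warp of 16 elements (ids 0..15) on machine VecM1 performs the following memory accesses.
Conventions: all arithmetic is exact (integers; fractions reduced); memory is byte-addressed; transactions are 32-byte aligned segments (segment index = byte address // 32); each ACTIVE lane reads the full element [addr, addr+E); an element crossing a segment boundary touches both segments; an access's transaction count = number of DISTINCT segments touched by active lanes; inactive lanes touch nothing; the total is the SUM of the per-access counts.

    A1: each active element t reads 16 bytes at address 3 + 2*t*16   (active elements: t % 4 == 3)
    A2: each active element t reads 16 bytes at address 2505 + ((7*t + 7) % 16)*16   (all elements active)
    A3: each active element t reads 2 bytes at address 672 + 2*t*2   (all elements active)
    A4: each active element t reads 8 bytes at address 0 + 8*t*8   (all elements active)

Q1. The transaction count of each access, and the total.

A1: 4 transactions
A2: 9 transactions
A3: 2 transactions
A4: 16 transactions

Answer: 4,9,2,16; total 31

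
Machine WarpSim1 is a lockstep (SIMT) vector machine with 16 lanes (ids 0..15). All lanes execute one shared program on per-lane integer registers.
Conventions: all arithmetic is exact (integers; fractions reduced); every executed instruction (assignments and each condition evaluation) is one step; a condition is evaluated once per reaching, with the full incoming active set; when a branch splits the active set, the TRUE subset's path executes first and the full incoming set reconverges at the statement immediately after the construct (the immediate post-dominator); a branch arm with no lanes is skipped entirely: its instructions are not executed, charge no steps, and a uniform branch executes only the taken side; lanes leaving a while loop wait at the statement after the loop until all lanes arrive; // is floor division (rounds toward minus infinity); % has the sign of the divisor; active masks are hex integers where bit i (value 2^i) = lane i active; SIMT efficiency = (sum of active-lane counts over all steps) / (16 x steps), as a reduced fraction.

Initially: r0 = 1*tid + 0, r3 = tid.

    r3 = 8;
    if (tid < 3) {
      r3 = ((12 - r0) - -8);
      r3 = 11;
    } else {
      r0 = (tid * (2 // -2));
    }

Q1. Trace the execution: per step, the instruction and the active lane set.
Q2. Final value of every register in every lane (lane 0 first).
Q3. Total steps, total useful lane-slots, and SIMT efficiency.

step 0: r3 <- 8                      0xffff
step 1: eval (tid < 3)               0xffff
step 2: r3 <- ((12 - r0) - -8)       0x0007
step 3: r3 <- 11                     0x0007
step 4: r0 <- (tid * (2 // -2))      0xfff8

Answer: 5 steps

r0: 0,1,2,-3,-4,-5,-6,-7,-8,-9,-10,-11,-12,-13,-14,-15
r3: 11,11,11,8,8,8,8,8,8,8,8,8,8,8,8,8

steps = 5; useful = 51; efficiency = 51/80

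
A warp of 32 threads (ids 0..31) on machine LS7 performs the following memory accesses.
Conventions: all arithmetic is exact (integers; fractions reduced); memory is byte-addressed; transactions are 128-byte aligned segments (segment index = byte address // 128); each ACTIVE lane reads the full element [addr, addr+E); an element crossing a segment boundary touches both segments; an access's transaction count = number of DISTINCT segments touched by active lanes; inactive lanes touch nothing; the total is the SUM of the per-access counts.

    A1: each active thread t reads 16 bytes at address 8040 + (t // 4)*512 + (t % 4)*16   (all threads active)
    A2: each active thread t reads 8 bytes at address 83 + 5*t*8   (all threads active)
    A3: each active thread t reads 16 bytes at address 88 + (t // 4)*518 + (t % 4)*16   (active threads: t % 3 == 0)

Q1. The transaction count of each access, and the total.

A1: 16 transactions
A2: 11 transactions
A3: 13 transactions

Answer: 16,11,13; total 40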